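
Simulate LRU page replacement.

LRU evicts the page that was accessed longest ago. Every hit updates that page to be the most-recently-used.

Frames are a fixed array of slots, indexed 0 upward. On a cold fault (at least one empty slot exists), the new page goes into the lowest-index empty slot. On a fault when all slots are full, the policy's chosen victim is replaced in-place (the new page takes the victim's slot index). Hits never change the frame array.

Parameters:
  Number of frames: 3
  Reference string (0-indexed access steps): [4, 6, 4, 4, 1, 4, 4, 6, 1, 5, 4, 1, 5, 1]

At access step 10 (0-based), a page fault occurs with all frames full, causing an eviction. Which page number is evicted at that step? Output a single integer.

Step 0: ref 4 -> FAULT, frames=[4,-,-]
Step 1: ref 6 -> FAULT, frames=[4,6,-]
Step 2: ref 4 -> HIT, frames=[4,6,-]
Step 3: ref 4 -> HIT, frames=[4,6,-]
Step 4: ref 1 -> FAULT, frames=[4,6,1]
Step 5: ref 4 -> HIT, frames=[4,6,1]
Step 6: ref 4 -> HIT, frames=[4,6,1]
Step 7: ref 6 -> HIT, frames=[4,6,1]
Step 8: ref 1 -> HIT, frames=[4,6,1]
Step 9: ref 5 -> FAULT, evict 4, frames=[5,6,1]
Step 10: ref 4 -> FAULT, evict 6, frames=[5,4,1]
At step 10: evicted page 6

Answer: 6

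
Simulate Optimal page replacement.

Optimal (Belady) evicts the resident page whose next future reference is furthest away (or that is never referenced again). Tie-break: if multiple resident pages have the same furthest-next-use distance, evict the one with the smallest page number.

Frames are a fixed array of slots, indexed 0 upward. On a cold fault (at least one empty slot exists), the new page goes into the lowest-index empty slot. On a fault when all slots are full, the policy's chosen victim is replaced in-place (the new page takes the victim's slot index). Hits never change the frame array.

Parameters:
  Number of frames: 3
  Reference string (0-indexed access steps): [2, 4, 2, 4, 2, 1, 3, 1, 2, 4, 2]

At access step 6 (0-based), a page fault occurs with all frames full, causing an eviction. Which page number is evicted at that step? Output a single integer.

Answer: 4

Derivation:
Step 0: ref 2 -> FAULT, frames=[2,-,-]
Step 1: ref 4 -> FAULT, frames=[2,4,-]
Step 2: ref 2 -> HIT, frames=[2,4,-]
Step 3: ref 4 -> HIT, frames=[2,4,-]
Step 4: ref 2 -> HIT, frames=[2,4,-]
Step 5: ref 1 -> FAULT, frames=[2,4,1]
Step 6: ref 3 -> FAULT, evict 4, frames=[2,3,1]
At step 6: evicted page 4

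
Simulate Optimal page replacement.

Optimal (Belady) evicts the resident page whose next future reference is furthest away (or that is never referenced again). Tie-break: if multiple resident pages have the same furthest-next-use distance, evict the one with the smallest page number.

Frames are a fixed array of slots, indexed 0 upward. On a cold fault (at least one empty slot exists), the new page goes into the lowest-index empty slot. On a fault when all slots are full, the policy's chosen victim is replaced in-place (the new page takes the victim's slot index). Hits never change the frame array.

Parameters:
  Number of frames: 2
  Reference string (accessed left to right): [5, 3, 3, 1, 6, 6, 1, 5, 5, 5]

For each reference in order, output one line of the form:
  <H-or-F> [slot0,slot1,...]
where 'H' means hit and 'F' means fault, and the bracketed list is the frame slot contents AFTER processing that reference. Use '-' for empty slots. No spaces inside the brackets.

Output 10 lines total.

F [5,-]
F [5,3]
H [5,3]
F [5,1]
F [6,1]
H [6,1]
H [6,1]
F [6,5]
H [6,5]
H [6,5]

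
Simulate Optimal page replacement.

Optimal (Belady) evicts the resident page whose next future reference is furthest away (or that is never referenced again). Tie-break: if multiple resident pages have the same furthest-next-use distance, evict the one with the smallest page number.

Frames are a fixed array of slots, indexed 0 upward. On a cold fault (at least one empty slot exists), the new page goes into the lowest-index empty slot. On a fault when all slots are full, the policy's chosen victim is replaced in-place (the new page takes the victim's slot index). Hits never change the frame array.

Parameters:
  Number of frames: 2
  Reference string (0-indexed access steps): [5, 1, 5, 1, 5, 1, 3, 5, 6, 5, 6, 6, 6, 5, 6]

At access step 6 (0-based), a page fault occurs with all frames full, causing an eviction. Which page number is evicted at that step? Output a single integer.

Step 0: ref 5 -> FAULT, frames=[5,-]
Step 1: ref 1 -> FAULT, frames=[5,1]
Step 2: ref 5 -> HIT, frames=[5,1]
Step 3: ref 1 -> HIT, frames=[5,1]
Step 4: ref 5 -> HIT, frames=[5,1]
Step 5: ref 1 -> HIT, frames=[5,1]
Step 6: ref 3 -> FAULT, evict 1, frames=[5,3]
At step 6: evicted page 1

Answer: 1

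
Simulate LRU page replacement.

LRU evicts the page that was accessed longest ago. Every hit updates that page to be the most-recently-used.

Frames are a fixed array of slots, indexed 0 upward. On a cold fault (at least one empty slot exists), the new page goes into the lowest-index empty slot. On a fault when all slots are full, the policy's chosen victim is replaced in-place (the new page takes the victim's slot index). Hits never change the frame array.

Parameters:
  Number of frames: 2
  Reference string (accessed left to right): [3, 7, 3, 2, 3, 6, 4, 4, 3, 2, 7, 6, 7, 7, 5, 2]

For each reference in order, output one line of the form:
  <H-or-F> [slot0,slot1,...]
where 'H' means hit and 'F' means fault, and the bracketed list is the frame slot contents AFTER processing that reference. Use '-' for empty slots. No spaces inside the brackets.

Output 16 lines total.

F [3,-]
F [3,7]
H [3,7]
F [3,2]
H [3,2]
F [3,6]
F [4,6]
H [4,6]
F [4,3]
F [2,3]
F [2,7]
F [6,7]
H [6,7]
H [6,7]
F [5,7]
F [5,2]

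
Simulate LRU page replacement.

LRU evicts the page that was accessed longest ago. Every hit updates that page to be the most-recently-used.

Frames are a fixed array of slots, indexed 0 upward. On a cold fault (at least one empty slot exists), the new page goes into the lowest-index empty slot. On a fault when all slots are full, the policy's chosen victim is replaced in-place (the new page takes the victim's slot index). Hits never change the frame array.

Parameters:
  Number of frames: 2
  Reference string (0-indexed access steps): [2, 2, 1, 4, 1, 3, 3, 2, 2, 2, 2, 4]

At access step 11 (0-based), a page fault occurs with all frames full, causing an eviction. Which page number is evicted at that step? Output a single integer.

Step 0: ref 2 -> FAULT, frames=[2,-]
Step 1: ref 2 -> HIT, frames=[2,-]
Step 2: ref 1 -> FAULT, frames=[2,1]
Step 3: ref 4 -> FAULT, evict 2, frames=[4,1]
Step 4: ref 1 -> HIT, frames=[4,1]
Step 5: ref 3 -> FAULT, evict 4, frames=[3,1]
Step 6: ref 3 -> HIT, frames=[3,1]
Step 7: ref 2 -> FAULT, evict 1, frames=[3,2]
Step 8: ref 2 -> HIT, frames=[3,2]
Step 9: ref 2 -> HIT, frames=[3,2]
Step 10: ref 2 -> HIT, frames=[3,2]
Step 11: ref 4 -> FAULT, evict 3, frames=[4,2]
At step 11: evicted page 3

Answer: 3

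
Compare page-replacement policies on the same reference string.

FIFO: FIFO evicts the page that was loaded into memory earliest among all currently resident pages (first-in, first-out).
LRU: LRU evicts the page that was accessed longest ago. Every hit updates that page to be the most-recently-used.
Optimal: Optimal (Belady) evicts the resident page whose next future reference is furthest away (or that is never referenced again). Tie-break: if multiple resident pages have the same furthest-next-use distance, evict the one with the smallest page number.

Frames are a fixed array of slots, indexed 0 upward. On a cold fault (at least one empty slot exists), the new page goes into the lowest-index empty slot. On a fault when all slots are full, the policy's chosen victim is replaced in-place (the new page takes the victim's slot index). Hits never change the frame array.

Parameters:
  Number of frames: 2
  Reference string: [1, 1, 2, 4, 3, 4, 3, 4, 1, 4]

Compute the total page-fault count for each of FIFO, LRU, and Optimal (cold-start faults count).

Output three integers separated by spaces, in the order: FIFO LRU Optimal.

--- FIFO ---
  step 0: ref 1 -> FAULT, frames=[1,-] (faults so far: 1)
  step 1: ref 1 -> HIT, frames=[1,-] (faults so far: 1)
  step 2: ref 2 -> FAULT, frames=[1,2] (faults so far: 2)
  step 3: ref 4 -> FAULT, evict 1, frames=[4,2] (faults so far: 3)
  step 4: ref 3 -> FAULT, evict 2, frames=[4,3] (faults so far: 4)
  step 5: ref 4 -> HIT, frames=[4,3] (faults so far: 4)
  step 6: ref 3 -> HIT, frames=[4,3] (faults so far: 4)
  step 7: ref 4 -> HIT, frames=[4,3] (faults so far: 4)
  step 8: ref 1 -> FAULT, evict 4, frames=[1,3] (faults so far: 5)
  step 9: ref 4 -> FAULT, evict 3, frames=[1,4] (faults so far: 6)
  FIFO total faults: 6
--- LRU ---
  step 0: ref 1 -> FAULT, frames=[1,-] (faults so far: 1)
  step 1: ref 1 -> HIT, frames=[1,-] (faults so far: 1)
  step 2: ref 2 -> FAULT, frames=[1,2] (faults so far: 2)
  step 3: ref 4 -> FAULT, evict 1, frames=[4,2] (faults so far: 3)
  step 4: ref 3 -> FAULT, evict 2, frames=[4,3] (faults so far: 4)
  step 5: ref 4 -> HIT, frames=[4,3] (faults so far: 4)
  step 6: ref 3 -> HIT, frames=[4,3] (faults so far: 4)
  step 7: ref 4 -> HIT, frames=[4,3] (faults so far: 4)
  step 8: ref 1 -> FAULT, evict 3, frames=[4,1] (faults so far: 5)
  step 9: ref 4 -> HIT, frames=[4,1] (faults so far: 5)
  LRU total faults: 5
--- Optimal ---
  step 0: ref 1 -> FAULT, frames=[1,-] (faults so far: 1)
  step 1: ref 1 -> HIT, frames=[1,-] (faults so far: 1)
  step 2: ref 2 -> FAULT, frames=[1,2] (faults so far: 2)
  step 3: ref 4 -> FAULT, evict 2, frames=[1,4] (faults so far: 3)
  step 4: ref 3 -> FAULT, evict 1, frames=[3,4] (faults so far: 4)
  step 5: ref 4 -> HIT, frames=[3,4] (faults so far: 4)
  step 6: ref 3 -> HIT, frames=[3,4] (faults so far: 4)
  step 7: ref 4 -> HIT, frames=[3,4] (faults so far: 4)
  step 8: ref 1 -> FAULT, evict 3, frames=[1,4] (faults so far: 5)
  step 9: ref 4 -> HIT, frames=[1,4] (faults so far: 5)
  Optimal total faults: 5

Answer: 6 5 5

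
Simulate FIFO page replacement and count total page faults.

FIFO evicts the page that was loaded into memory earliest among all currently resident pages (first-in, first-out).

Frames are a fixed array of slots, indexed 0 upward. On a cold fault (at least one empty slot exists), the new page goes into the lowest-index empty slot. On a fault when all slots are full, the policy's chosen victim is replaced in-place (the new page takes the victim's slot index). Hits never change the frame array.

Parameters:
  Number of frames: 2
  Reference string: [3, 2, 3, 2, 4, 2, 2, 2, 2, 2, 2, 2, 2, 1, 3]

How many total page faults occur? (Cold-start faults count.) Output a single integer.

Step 0: ref 3 → FAULT, frames=[3,-]
Step 1: ref 2 → FAULT, frames=[3,2]
Step 2: ref 3 → HIT, frames=[3,2]
Step 3: ref 2 → HIT, frames=[3,2]
Step 4: ref 4 → FAULT (evict 3), frames=[4,2]
Step 5: ref 2 → HIT, frames=[4,2]
Step 6: ref 2 → HIT, frames=[4,2]
Step 7: ref 2 → HIT, frames=[4,2]
Step 8: ref 2 → HIT, frames=[4,2]
Step 9: ref 2 → HIT, frames=[4,2]
Step 10: ref 2 → HIT, frames=[4,2]
Step 11: ref 2 → HIT, frames=[4,2]
Step 12: ref 2 → HIT, frames=[4,2]
Step 13: ref 1 → FAULT (evict 2), frames=[4,1]
Step 14: ref 3 → FAULT (evict 4), frames=[3,1]
Total faults: 5

Answer: 5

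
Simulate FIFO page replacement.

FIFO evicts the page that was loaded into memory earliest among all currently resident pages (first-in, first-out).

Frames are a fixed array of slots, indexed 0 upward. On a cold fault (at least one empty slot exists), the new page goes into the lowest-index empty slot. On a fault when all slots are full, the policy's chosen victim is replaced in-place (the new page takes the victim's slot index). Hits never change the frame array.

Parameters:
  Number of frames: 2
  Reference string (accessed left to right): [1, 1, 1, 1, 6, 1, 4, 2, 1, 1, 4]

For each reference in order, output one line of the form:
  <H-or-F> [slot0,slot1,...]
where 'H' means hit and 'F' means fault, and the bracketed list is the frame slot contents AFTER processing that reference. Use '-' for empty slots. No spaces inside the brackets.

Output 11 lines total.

F [1,-]
H [1,-]
H [1,-]
H [1,-]
F [1,6]
H [1,6]
F [4,6]
F [4,2]
F [1,2]
H [1,2]
F [1,4]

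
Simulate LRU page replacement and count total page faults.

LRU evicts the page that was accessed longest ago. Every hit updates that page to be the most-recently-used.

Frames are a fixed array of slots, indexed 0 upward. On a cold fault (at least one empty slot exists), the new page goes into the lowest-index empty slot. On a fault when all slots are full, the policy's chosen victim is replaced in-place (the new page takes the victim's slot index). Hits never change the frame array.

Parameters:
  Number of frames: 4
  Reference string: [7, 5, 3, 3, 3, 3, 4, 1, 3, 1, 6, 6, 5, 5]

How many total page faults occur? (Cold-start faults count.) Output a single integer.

Step 0: ref 7 → FAULT, frames=[7,-,-,-]
Step 1: ref 5 → FAULT, frames=[7,5,-,-]
Step 2: ref 3 → FAULT, frames=[7,5,3,-]
Step 3: ref 3 → HIT, frames=[7,5,3,-]
Step 4: ref 3 → HIT, frames=[7,5,3,-]
Step 5: ref 3 → HIT, frames=[7,5,3,-]
Step 6: ref 4 → FAULT, frames=[7,5,3,4]
Step 7: ref 1 → FAULT (evict 7), frames=[1,5,3,4]
Step 8: ref 3 → HIT, frames=[1,5,3,4]
Step 9: ref 1 → HIT, frames=[1,5,3,4]
Step 10: ref 6 → FAULT (evict 5), frames=[1,6,3,4]
Step 11: ref 6 → HIT, frames=[1,6,3,4]
Step 12: ref 5 → FAULT (evict 4), frames=[1,6,3,5]
Step 13: ref 5 → HIT, frames=[1,6,3,5]
Total faults: 7

Answer: 7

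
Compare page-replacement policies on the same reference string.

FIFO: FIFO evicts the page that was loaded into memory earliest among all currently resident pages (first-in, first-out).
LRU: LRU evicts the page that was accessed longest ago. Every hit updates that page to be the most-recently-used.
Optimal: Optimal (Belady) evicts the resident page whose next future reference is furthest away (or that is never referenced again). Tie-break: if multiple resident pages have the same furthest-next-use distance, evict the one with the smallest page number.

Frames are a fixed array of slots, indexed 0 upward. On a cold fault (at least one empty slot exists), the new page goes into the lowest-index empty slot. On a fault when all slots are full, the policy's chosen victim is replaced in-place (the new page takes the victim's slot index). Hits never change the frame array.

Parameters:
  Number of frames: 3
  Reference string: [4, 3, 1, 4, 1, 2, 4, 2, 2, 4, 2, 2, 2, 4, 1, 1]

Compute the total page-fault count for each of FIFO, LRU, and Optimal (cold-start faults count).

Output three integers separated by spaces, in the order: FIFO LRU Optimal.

Answer: 5 4 4

Derivation:
--- FIFO ---
  step 0: ref 4 -> FAULT, frames=[4,-,-] (faults so far: 1)
  step 1: ref 3 -> FAULT, frames=[4,3,-] (faults so far: 2)
  step 2: ref 1 -> FAULT, frames=[4,3,1] (faults so far: 3)
  step 3: ref 4 -> HIT, frames=[4,3,1] (faults so far: 3)
  step 4: ref 1 -> HIT, frames=[4,3,1] (faults so far: 3)
  step 5: ref 2 -> FAULT, evict 4, frames=[2,3,1] (faults so far: 4)
  step 6: ref 4 -> FAULT, evict 3, frames=[2,4,1] (faults so far: 5)
  step 7: ref 2 -> HIT, frames=[2,4,1] (faults so far: 5)
  step 8: ref 2 -> HIT, frames=[2,4,1] (faults so far: 5)
  step 9: ref 4 -> HIT, frames=[2,4,1] (faults so far: 5)
  step 10: ref 2 -> HIT, frames=[2,4,1] (faults so far: 5)
  step 11: ref 2 -> HIT, frames=[2,4,1] (faults so far: 5)
  step 12: ref 2 -> HIT, frames=[2,4,1] (faults so far: 5)
  step 13: ref 4 -> HIT, frames=[2,4,1] (faults so far: 5)
  step 14: ref 1 -> HIT, frames=[2,4,1] (faults so far: 5)
  step 15: ref 1 -> HIT, frames=[2,4,1] (faults so far: 5)
  FIFO total faults: 5
--- LRU ---
  step 0: ref 4 -> FAULT, frames=[4,-,-] (faults so far: 1)
  step 1: ref 3 -> FAULT, frames=[4,3,-] (faults so far: 2)
  step 2: ref 1 -> FAULT, frames=[4,3,1] (faults so far: 3)
  step 3: ref 4 -> HIT, frames=[4,3,1] (faults so far: 3)
  step 4: ref 1 -> HIT, frames=[4,3,1] (faults so far: 3)
  step 5: ref 2 -> FAULT, evict 3, frames=[4,2,1] (faults so far: 4)
  step 6: ref 4 -> HIT, frames=[4,2,1] (faults so far: 4)
  step 7: ref 2 -> HIT, frames=[4,2,1] (faults so far: 4)
  step 8: ref 2 -> HIT, frames=[4,2,1] (faults so far: 4)
  step 9: ref 4 -> HIT, frames=[4,2,1] (faults so far: 4)
  step 10: ref 2 -> HIT, frames=[4,2,1] (faults so far: 4)
  step 11: ref 2 -> HIT, frames=[4,2,1] (faults so far: 4)
  step 12: ref 2 -> HIT, frames=[4,2,1] (faults so far: 4)
  step 13: ref 4 -> HIT, frames=[4,2,1] (faults so far: 4)
  step 14: ref 1 -> HIT, frames=[4,2,1] (faults so far: 4)
  step 15: ref 1 -> HIT, frames=[4,2,1] (faults so far: 4)
  LRU total faults: 4
--- Optimal ---
  step 0: ref 4 -> FAULT, frames=[4,-,-] (faults so far: 1)
  step 1: ref 3 -> FAULT, frames=[4,3,-] (faults so far: 2)
  step 2: ref 1 -> FAULT, frames=[4,3,1] (faults so far: 3)
  step 3: ref 4 -> HIT, frames=[4,3,1] (faults so far: 3)
  step 4: ref 1 -> HIT, frames=[4,3,1] (faults so far: 3)
  step 5: ref 2 -> FAULT, evict 3, frames=[4,2,1] (faults so far: 4)
  step 6: ref 4 -> HIT, frames=[4,2,1] (faults so far: 4)
  step 7: ref 2 -> HIT, frames=[4,2,1] (faults so far: 4)
  step 8: ref 2 -> HIT, frames=[4,2,1] (faults so far: 4)
  step 9: ref 4 -> HIT, frames=[4,2,1] (faults so far: 4)
  step 10: ref 2 -> HIT, frames=[4,2,1] (faults so far: 4)
  step 11: ref 2 -> HIT, frames=[4,2,1] (faults so far: 4)
  step 12: ref 2 -> HIT, frames=[4,2,1] (faults so far: 4)
  step 13: ref 4 -> HIT, frames=[4,2,1] (faults so far: 4)
  step 14: ref 1 -> HIT, frames=[4,2,1] (faults so far: 4)
  step 15: ref 1 -> HIT, frames=[4,2,1] (faults so far: 4)
  Optimal total faults: 4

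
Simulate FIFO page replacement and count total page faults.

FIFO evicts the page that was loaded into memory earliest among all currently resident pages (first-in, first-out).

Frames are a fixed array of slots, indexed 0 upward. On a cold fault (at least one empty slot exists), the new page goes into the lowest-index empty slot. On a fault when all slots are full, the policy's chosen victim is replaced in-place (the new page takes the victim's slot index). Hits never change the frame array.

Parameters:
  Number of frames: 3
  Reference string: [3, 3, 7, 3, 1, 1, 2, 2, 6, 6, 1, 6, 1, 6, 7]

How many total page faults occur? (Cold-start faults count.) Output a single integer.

Step 0: ref 3 → FAULT, frames=[3,-,-]
Step 1: ref 3 → HIT, frames=[3,-,-]
Step 2: ref 7 → FAULT, frames=[3,7,-]
Step 3: ref 3 → HIT, frames=[3,7,-]
Step 4: ref 1 → FAULT, frames=[3,7,1]
Step 5: ref 1 → HIT, frames=[3,7,1]
Step 6: ref 2 → FAULT (evict 3), frames=[2,7,1]
Step 7: ref 2 → HIT, frames=[2,7,1]
Step 8: ref 6 → FAULT (evict 7), frames=[2,6,1]
Step 9: ref 6 → HIT, frames=[2,6,1]
Step 10: ref 1 → HIT, frames=[2,6,1]
Step 11: ref 6 → HIT, frames=[2,6,1]
Step 12: ref 1 → HIT, frames=[2,6,1]
Step 13: ref 6 → HIT, frames=[2,6,1]
Step 14: ref 7 → FAULT (evict 1), frames=[2,6,7]
Total faults: 6

Answer: 6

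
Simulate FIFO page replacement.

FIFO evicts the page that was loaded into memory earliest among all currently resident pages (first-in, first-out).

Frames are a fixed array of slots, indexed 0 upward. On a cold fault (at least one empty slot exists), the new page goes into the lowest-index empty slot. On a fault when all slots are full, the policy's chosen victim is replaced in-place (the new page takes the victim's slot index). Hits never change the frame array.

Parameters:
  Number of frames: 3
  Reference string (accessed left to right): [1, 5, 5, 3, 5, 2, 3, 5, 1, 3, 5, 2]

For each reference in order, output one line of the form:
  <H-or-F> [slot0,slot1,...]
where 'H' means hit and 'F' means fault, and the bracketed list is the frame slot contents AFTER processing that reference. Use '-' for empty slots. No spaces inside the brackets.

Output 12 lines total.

F [1,-,-]
F [1,5,-]
H [1,5,-]
F [1,5,3]
H [1,5,3]
F [2,5,3]
H [2,5,3]
H [2,5,3]
F [2,1,3]
H [2,1,3]
F [2,1,5]
H [2,1,5]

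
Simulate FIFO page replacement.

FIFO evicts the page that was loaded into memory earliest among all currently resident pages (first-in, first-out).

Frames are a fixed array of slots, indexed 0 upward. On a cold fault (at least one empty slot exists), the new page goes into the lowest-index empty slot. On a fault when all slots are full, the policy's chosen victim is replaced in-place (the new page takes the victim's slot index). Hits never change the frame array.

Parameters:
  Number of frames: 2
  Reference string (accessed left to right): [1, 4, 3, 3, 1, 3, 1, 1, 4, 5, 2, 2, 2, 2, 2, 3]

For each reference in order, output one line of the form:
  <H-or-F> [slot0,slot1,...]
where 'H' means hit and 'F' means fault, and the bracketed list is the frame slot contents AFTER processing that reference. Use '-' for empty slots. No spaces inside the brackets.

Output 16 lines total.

F [1,-]
F [1,4]
F [3,4]
H [3,4]
F [3,1]
H [3,1]
H [3,1]
H [3,1]
F [4,1]
F [4,5]
F [2,5]
H [2,5]
H [2,5]
H [2,5]
H [2,5]
F [2,3]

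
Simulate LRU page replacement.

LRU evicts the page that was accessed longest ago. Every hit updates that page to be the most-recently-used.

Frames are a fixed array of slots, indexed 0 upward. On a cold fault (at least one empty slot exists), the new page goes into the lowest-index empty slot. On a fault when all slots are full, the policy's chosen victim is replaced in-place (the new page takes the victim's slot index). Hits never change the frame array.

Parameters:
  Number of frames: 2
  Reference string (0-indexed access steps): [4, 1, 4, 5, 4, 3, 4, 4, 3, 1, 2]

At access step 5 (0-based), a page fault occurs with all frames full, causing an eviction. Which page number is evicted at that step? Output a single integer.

Answer: 5

Derivation:
Step 0: ref 4 -> FAULT, frames=[4,-]
Step 1: ref 1 -> FAULT, frames=[4,1]
Step 2: ref 4 -> HIT, frames=[4,1]
Step 3: ref 5 -> FAULT, evict 1, frames=[4,5]
Step 4: ref 4 -> HIT, frames=[4,5]
Step 5: ref 3 -> FAULT, evict 5, frames=[4,3]
At step 5: evicted page 5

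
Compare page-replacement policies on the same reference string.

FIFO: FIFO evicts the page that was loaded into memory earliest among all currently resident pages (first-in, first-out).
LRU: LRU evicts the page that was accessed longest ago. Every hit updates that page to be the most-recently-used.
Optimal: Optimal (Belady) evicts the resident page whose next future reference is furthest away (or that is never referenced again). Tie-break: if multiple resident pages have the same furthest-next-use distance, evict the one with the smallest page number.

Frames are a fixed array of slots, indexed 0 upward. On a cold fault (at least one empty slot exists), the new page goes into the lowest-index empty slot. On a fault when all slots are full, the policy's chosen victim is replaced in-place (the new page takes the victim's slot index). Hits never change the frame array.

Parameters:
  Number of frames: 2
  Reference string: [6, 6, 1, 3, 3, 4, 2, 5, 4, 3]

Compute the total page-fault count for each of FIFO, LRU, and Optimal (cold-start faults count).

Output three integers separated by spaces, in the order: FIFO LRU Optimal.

Answer: 8 8 7

Derivation:
--- FIFO ---
  step 0: ref 6 -> FAULT, frames=[6,-] (faults so far: 1)
  step 1: ref 6 -> HIT, frames=[6,-] (faults so far: 1)
  step 2: ref 1 -> FAULT, frames=[6,1] (faults so far: 2)
  step 3: ref 3 -> FAULT, evict 6, frames=[3,1] (faults so far: 3)
  step 4: ref 3 -> HIT, frames=[3,1] (faults so far: 3)
  step 5: ref 4 -> FAULT, evict 1, frames=[3,4] (faults so far: 4)
  step 6: ref 2 -> FAULT, evict 3, frames=[2,4] (faults so far: 5)
  step 7: ref 5 -> FAULT, evict 4, frames=[2,5] (faults so far: 6)
  step 8: ref 4 -> FAULT, evict 2, frames=[4,5] (faults so far: 7)
  step 9: ref 3 -> FAULT, evict 5, frames=[4,3] (faults so far: 8)
  FIFO total faults: 8
--- LRU ---
  step 0: ref 6 -> FAULT, frames=[6,-] (faults so far: 1)
  step 1: ref 6 -> HIT, frames=[6,-] (faults so far: 1)
  step 2: ref 1 -> FAULT, frames=[6,1] (faults so far: 2)
  step 3: ref 3 -> FAULT, evict 6, frames=[3,1] (faults so far: 3)
  step 4: ref 3 -> HIT, frames=[3,1] (faults so far: 3)
  step 5: ref 4 -> FAULT, evict 1, frames=[3,4] (faults so far: 4)
  step 6: ref 2 -> FAULT, evict 3, frames=[2,4] (faults so far: 5)
  step 7: ref 5 -> FAULT, evict 4, frames=[2,5] (faults so far: 6)
  step 8: ref 4 -> FAULT, evict 2, frames=[4,5] (faults so far: 7)
  step 9: ref 3 -> FAULT, evict 5, frames=[4,3] (faults so far: 8)
  LRU total faults: 8
--- Optimal ---
  step 0: ref 6 -> FAULT, frames=[6,-] (faults so far: 1)
  step 1: ref 6 -> HIT, frames=[6,-] (faults so far: 1)
  step 2: ref 1 -> FAULT, frames=[6,1] (faults so far: 2)
  step 3: ref 3 -> FAULT, evict 1, frames=[6,3] (faults so far: 3)
  step 4: ref 3 -> HIT, frames=[6,3] (faults so far: 3)
  step 5: ref 4 -> FAULT, evict 6, frames=[4,3] (faults so far: 4)
  step 6: ref 2 -> FAULT, evict 3, frames=[4,2] (faults so far: 5)
  step 7: ref 5 -> FAULT, evict 2, frames=[4,5] (faults so far: 6)
  step 8: ref 4 -> HIT, frames=[4,5] (faults so far: 6)
  step 9: ref 3 -> FAULT, evict 4, frames=[3,5] (faults so far: 7)
  Optimal total faults: 7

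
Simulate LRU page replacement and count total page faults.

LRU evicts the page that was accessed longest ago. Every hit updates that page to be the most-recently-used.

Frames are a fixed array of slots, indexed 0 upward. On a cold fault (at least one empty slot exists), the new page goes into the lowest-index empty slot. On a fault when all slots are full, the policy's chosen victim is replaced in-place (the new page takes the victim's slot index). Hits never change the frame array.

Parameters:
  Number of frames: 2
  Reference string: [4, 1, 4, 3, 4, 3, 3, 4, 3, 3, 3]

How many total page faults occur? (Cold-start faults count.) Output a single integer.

Answer: 3

Derivation:
Step 0: ref 4 → FAULT, frames=[4,-]
Step 1: ref 1 → FAULT, frames=[4,1]
Step 2: ref 4 → HIT, frames=[4,1]
Step 3: ref 3 → FAULT (evict 1), frames=[4,3]
Step 4: ref 4 → HIT, frames=[4,3]
Step 5: ref 3 → HIT, frames=[4,3]
Step 6: ref 3 → HIT, frames=[4,3]
Step 7: ref 4 → HIT, frames=[4,3]
Step 8: ref 3 → HIT, frames=[4,3]
Step 9: ref 3 → HIT, frames=[4,3]
Step 10: ref 3 → HIT, frames=[4,3]
Total faults: 3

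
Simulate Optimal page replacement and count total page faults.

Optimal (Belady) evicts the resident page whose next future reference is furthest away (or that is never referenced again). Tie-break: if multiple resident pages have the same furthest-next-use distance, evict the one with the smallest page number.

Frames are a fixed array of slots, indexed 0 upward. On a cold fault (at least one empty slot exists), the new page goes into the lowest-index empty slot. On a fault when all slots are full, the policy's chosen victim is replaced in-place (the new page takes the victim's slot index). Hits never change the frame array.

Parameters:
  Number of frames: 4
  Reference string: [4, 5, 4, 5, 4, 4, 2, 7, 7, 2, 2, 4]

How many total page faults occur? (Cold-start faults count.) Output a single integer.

Answer: 4

Derivation:
Step 0: ref 4 → FAULT, frames=[4,-,-,-]
Step 1: ref 5 → FAULT, frames=[4,5,-,-]
Step 2: ref 4 → HIT, frames=[4,5,-,-]
Step 3: ref 5 → HIT, frames=[4,5,-,-]
Step 4: ref 4 → HIT, frames=[4,5,-,-]
Step 5: ref 4 → HIT, frames=[4,5,-,-]
Step 6: ref 2 → FAULT, frames=[4,5,2,-]
Step 7: ref 7 → FAULT, frames=[4,5,2,7]
Step 8: ref 7 → HIT, frames=[4,5,2,7]
Step 9: ref 2 → HIT, frames=[4,5,2,7]
Step 10: ref 2 → HIT, frames=[4,5,2,7]
Step 11: ref 4 → HIT, frames=[4,5,2,7]
Total faults: 4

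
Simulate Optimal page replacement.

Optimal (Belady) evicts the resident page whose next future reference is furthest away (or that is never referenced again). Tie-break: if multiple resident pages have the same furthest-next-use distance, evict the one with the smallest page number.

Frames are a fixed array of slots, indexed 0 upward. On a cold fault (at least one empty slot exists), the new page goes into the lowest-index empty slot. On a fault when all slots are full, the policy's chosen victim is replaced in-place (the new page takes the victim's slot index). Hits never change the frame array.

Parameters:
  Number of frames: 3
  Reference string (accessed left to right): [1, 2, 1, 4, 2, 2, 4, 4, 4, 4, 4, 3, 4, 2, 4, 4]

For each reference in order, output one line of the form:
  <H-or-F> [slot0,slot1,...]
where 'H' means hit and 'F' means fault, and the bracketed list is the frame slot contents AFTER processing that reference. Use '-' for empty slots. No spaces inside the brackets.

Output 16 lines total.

F [1,-,-]
F [1,2,-]
H [1,2,-]
F [1,2,4]
H [1,2,4]
H [1,2,4]
H [1,2,4]
H [1,2,4]
H [1,2,4]
H [1,2,4]
H [1,2,4]
F [3,2,4]
H [3,2,4]
H [3,2,4]
H [3,2,4]
H [3,2,4]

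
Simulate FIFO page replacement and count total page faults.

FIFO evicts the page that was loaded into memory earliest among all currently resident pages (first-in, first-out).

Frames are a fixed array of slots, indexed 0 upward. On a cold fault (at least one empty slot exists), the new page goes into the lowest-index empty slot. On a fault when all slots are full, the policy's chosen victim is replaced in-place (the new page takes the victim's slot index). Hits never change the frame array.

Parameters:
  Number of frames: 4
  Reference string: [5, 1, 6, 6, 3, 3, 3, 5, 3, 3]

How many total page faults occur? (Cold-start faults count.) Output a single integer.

Step 0: ref 5 → FAULT, frames=[5,-,-,-]
Step 1: ref 1 → FAULT, frames=[5,1,-,-]
Step 2: ref 6 → FAULT, frames=[5,1,6,-]
Step 3: ref 6 → HIT, frames=[5,1,6,-]
Step 4: ref 3 → FAULT, frames=[5,1,6,3]
Step 5: ref 3 → HIT, frames=[5,1,6,3]
Step 6: ref 3 → HIT, frames=[5,1,6,3]
Step 7: ref 5 → HIT, frames=[5,1,6,3]
Step 8: ref 3 → HIT, frames=[5,1,6,3]
Step 9: ref 3 → HIT, frames=[5,1,6,3]
Total faults: 4

Answer: 4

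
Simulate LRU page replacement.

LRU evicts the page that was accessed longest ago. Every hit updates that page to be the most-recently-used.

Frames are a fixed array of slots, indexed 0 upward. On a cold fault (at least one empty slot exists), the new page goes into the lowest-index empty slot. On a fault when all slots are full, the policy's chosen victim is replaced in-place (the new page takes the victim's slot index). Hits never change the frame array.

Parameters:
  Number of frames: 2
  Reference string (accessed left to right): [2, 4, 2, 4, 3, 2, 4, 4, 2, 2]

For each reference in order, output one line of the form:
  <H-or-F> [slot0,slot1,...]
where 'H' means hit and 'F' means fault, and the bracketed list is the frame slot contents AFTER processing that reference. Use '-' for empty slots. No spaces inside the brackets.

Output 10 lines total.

F [2,-]
F [2,4]
H [2,4]
H [2,4]
F [3,4]
F [3,2]
F [4,2]
H [4,2]
H [4,2]
H [4,2]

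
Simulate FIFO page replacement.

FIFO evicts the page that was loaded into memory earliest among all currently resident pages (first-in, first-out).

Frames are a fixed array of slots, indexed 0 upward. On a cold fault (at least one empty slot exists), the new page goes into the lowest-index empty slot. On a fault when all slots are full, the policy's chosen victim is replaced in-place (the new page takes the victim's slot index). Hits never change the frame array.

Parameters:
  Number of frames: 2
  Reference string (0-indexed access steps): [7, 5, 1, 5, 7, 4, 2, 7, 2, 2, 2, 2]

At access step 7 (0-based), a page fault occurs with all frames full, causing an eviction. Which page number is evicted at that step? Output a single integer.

Step 0: ref 7 -> FAULT, frames=[7,-]
Step 1: ref 5 -> FAULT, frames=[7,5]
Step 2: ref 1 -> FAULT, evict 7, frames=[1,5]
Step 3: ref 5 -> HIT, frames=[1,5]
Step 4: ref 7 -> FAULT, evict 5, frames=[1,7]
Step 5: ref 4 -> FAULT, evict 1, frames=[4,7]
Step 6: ref 2 -> FAULT, evict 7, frames=[4,2]
Step 7: ref 7 -> FAULT, evict 4, frames=[7,2]
At step 7: evicted page 4

Answer: 4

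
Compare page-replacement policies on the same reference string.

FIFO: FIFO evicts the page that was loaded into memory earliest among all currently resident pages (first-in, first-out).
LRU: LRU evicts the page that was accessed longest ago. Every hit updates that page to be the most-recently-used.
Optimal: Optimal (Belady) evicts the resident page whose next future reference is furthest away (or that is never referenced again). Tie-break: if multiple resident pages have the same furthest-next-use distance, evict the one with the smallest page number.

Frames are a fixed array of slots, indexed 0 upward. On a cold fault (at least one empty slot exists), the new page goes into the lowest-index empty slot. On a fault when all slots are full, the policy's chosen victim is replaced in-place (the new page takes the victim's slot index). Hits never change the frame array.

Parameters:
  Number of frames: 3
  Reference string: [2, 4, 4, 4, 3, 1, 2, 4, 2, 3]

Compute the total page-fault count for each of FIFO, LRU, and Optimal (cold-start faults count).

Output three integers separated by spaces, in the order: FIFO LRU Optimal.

--- FIFO ---
  step 0: ref 2 -> FAULT, frames=[2,-,-] (faults so far: 1)
  step 1: ref 4 -> FAULT, frames=[2,4,-] (faults so far: 2)
  step 2: ref 4 -> HIT, frames=[2,4,-] (faults so far: 2)
  step 3: ref 4 -> HIT, frames=[2,4,-] (faults so far: 2)
  step 4: ref 3 -> FAULT, frames=[2,4,3] (faults so far: 3)
  step 5: ref 1 -> FAULT, evict 2, frames=[1,4,3] (faults so far: 4)
  step 6: ref 2 -> FAULT, evict 4, frames=[1,2,3] (faults so far: 5)
  step 7: ref 4 -> FAULT, evict 3, frames=[1,2,4] (faults so far: 6)
  step 8: ref 2 -> HIT, frames=[1,2,4] (faults so far: 6)
  step 9: ref 3 -> FAULT, evict 1, frames=[3,2,4] (faults so far: 7)
  FIFO total faults: 7
--- LRU ---
  step 0: ref 2 -> FAULT, frames=[2,-,-] (faults so far: 1)
  step 1: ref 4 -> FAULT, frames=[2,4,-] (faults so far: 2)
  step 2: ref 4 -> HIT, frames=[2,4,-] (faults so far: 2)
  step 3: ref 4 -> HIT, frames=[2,4,-] (faults so far: 2)
  step 4: ref 3 -> FAULT, frames=[2,4,3] (faults so far: 3)
  step 5: ref 1 -> FAULT, evict 2, frames=[1,4,3] (faults so far: 4)
  step 6: ref 2 -> FAULT, evict 4, frames=[1,2,3] (faults so far: 5)
  step 7: ref 4 -> FAULT, evict 3, frames=[1,2,4] (faults so far: 6)
  step 8: ref 2 -> HIT, frames=[1,2,4] (faults so far: 6)
  step 9: ref 3 -> FAULT, evict 1, frames=[3,2,4] (faults so far: 7)
  LRU total faults: 7
--- Optimal ---
  step 0: ref 2 -> FAULT, frames=[2,-,-] (faults so far: 1)
  step 1: ref 4 -> FAULT, frames=[2,4,-] (faults so far: 2)
  step 2: ref 4 -> HIT, frames=[2,4,-] (faults so far: 2)
  step 3: ref 4 -> HIT, frames=[2,4,-] (faults so far: 2)
  step 4: ref 3 -> FAULT, frames=[2,4,3] (faults so far: 3)
  step 5: ref 1 -> FAULT, evict 3, frames=[2,4,1] (faults so far: 4)
  step 6: ref 2 -> HIT, frames=[2,4,1] (faults so far: 4)
  step 7: ref 4 -> HIT, frames=[2,4,1] (faults so far: 4)
  step 8: ref 2 -> HIT, frames=[2,4,1] (faults so far: 4)
  step 9: ref 3 -> FAULT, evict 1, frames=[2,4,3] (faults so far: 5)
  Optimal total faults: 5

Answer: 7 7 5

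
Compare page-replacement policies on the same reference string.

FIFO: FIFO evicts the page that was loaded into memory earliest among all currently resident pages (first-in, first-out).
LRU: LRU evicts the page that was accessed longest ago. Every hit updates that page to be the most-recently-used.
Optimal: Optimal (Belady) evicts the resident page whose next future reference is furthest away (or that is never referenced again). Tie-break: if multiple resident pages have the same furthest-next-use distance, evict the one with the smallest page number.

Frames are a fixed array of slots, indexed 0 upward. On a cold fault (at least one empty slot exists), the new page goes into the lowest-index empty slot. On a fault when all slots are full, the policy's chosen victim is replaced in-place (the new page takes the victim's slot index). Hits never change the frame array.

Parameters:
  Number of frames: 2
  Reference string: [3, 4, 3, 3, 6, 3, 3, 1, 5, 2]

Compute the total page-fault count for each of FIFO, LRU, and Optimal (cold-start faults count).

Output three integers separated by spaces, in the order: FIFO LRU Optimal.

Answer: 7 6 6

Derivation:
--- FIFO ---
  step 0: ref 3 -> FAULT, frames=[3,-] (faults so far: 1)
  step 1: ref 4 -> FAULT, frames=[3,4] (faults so far: 2)
  step 2: ref 3 -> HIT, frames=[3,4] (faults so far: 2)
  step 3: ref 3 -> HIT, frames=[3,4] (faults so far: 2)
  step 4: ref 6 -> FAULT, evict 3, frames=[6,4] (faults so far: 3)
  step 5: ref 3 -> FAULT, evict 4, frames=[6,3] (faults so far: 4)
  step 6: ref 3 -> HIT, frames=[6,3] (faults so far: 4)
  step 7: ref 1 -> FAULT, evict 6, frames=[1,3] (faults so far: 5)
  step 8: ref 5 -> FAULT, evict 3, frames=[1,5] (faults so far: 6)
  step 9: ref 2 -> FAULT, evict 1, frames=[2,5] (faults so far: 7)
  FIFO total faults: 7
--- LRU ---
  step 0: ref 3 -> FAULT, frames=[3,-] (faults so far: 1)
  step 1: ref 4 -> FAULT, frames=[3,4] (faults so far: 2)
  step 2: ref 3 -> HIT, frames=[3,4] (faults so far: 2)
  step 3: ref 3 -> HIT, frames=[3,4] (faults so far: 2)
  step 4: ref 6 -> FAULT, evict 4, frames=[3,6] (faults so far: 3)
  step 5: ref 3 -> HIT, frames=[3,6] (faults so far: 3)
  step 6: ref 3 -> HIT, frames=[3,6] (faults so far: 3)
  step 7: ref 1 -> FAULT, evict 6, frames=[3,1] (faults so far: 4)
  step 8: ref 5 -> FAULT, evict 3, frames=[5,1] (faults so far: 5)
  step 9: ref 2 -> FAULT, evict 1, frames=[5,2] (faults so far: 6)
  LRU total faults: 6
--- Optimal ---
  step 0: ref 3 -> FAULT, frames=[3,-] (faults so far: 1)
  step 1: ref 4 -> FAULT, frames=[3,4] (faults so far: 2)
  step 2: ref 3 -> HIT, frames=[3,4] (faults so far: 2)
  step 3: ref 3 -> HIT, frames=[3,4] (faults so far: 2)
  step 4: ref 6 -> FAULT, evict 4, frames=[3,6] (faults so far: 3)
  step 5: ref 3 -> HIT, frames=[3,6] (faults so far: 3)
  step 6: ref 3 -> HIT, frames=[3,6] (faults so far: 3)
  step 7: ref 1 -> FAULT, evict 3, frames=[1,6] (faults so far: 4)
  step 8: ref 5 -> FAULT, evict 1, frames=[5,6] (faults so far: 5)
  step 9: ref 2 -> FAULT, evict 5, frames=[2,6] (faults so far: 6)
  Optimal total faults: 6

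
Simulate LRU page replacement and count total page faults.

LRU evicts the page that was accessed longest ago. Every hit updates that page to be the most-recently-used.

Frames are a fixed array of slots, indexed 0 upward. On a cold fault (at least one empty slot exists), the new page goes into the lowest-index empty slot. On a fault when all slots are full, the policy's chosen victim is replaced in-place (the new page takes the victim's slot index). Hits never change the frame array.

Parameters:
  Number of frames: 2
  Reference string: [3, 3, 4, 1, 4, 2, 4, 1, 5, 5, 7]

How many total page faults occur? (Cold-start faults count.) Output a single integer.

Answer: 7

Derivation:
Step 0: ref 3 → FAULT, frames=[3,-]
Step 1: ref 3 → HIT, frames=[3,-]
Step 2: ref 4 → FAULT, frames=[3,4]
Step 3: ref 1 → FAULT (evict 3), frames=[1,4]
Step 4: ref 4 → HIT, frames=[1,4]
Step 5: ref 2 → FAULT (evict 1), frames=[2,4]
Step 6: ref 4 → HIT, frames=[2,4]
Step 7: ref 1 → FAULT (evict 2), frames=[1,4]
Step 8: ref 5 → FAULT (evict 4), frames=[1,5]
Step 9: ref 5 → HIT, frames=[1,5]
Step 10: ref 7 → FAULT (evict 1), frames=[7,5]
Total faults: 7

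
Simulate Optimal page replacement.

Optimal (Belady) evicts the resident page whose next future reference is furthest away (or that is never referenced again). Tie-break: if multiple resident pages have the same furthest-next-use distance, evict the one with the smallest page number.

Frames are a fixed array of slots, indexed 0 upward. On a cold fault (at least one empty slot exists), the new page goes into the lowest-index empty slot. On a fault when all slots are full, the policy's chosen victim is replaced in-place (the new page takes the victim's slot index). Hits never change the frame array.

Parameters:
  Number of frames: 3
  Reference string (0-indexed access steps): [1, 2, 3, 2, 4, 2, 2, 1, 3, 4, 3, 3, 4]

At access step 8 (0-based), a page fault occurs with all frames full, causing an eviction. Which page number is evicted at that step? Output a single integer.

Answer: 1

Derivation:
Step 0: ref 1 -> FAULT, frames=[1,-,-]
Step 1: ref 2 -> FAULT, frames=[1,2,-]
Step 2: ref 3 -> FAULT, frames=[1,2,3]
Step 3: ref 2 -> HIT, frames=[1,2,3]
Step 4: ref 4 -> FAULT, evict 3, frames=[1,2,4]
Step 5: ref 2 -> HIT, frames=[1,2,4]
Step 6: ref 2 -> HIT, frames=[1,2,4]
Step 7: ref 1 -> HIT, frames=[1,2,4]
Step 8: ref 3 -> FAULT, evict 1, frames=[3,2,4]
At step 8: evicted page 1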